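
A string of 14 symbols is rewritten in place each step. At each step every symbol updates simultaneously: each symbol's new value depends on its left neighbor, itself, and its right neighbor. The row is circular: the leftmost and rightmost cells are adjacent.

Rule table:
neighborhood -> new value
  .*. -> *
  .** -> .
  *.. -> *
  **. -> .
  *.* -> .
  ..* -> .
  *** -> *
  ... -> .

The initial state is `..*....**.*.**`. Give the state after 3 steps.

*.**......*...
*...*.....**..
**..**......*.

**..**......*.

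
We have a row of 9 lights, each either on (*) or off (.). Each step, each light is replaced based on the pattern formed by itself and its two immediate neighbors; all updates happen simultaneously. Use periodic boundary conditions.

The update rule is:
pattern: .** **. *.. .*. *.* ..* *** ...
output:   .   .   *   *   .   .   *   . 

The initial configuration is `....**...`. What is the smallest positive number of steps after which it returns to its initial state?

step 1: ......*..
step 2: ......**.
step 3: ........*
step 4: *.......*
step 5: .*.......
step 6: .**......
step 7: ...*.....
step 8: ...**....
step 9: .....*...
step 10: .....**..
step 11: .......*.
step 12: .......**
step 13: *........
step 14: **.......
step 15: ..*......
step 16: ..**.....
step 17: ....*....
step 18: ....**...

18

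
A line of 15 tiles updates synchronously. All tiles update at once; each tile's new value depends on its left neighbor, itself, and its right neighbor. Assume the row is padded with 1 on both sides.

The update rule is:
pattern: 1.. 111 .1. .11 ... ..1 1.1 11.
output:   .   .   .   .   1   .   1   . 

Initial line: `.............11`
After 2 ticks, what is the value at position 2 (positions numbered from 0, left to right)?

.

tick 1: .11111111111...
tick 2: 1............1.
position 2 holds .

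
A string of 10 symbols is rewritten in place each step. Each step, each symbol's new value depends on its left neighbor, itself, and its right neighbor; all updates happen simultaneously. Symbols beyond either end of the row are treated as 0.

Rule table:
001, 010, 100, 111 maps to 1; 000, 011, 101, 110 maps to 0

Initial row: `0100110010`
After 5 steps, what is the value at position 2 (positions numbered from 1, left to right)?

step 1: 1111001111
step 2: 0110110110
step 3: 1000000001
step 4: 1100000011
step 5: 0010000100
position 2 holds 0

0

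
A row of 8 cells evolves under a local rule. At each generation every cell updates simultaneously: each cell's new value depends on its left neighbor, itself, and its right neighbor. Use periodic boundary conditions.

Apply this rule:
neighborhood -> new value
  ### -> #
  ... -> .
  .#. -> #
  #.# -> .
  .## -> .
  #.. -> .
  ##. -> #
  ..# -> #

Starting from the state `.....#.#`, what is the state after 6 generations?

.#.#.#.#

generation 1: ....##.#
generation 2: ...#.#.#
generation 3: ..##.#.#
generation 4: .#.#.#.#
generation 5: .#.#.#.#  (fixed point — unchanged through generation 6)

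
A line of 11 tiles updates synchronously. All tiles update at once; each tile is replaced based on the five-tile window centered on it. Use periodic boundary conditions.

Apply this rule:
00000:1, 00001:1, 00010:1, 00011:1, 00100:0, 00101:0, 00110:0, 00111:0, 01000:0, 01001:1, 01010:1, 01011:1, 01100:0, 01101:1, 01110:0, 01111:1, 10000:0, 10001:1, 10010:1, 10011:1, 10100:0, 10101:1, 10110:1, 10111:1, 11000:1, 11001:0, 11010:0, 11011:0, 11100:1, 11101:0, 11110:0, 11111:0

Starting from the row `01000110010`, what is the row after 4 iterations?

10011000101
00100111011
01011000010
10110101101

10110101101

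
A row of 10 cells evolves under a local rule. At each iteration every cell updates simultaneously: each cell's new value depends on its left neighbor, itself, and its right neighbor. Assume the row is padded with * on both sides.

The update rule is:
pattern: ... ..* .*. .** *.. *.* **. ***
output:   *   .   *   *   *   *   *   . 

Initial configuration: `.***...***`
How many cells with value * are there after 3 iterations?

**.***.*..
.***.****.
**.***..**
count of *: 7

7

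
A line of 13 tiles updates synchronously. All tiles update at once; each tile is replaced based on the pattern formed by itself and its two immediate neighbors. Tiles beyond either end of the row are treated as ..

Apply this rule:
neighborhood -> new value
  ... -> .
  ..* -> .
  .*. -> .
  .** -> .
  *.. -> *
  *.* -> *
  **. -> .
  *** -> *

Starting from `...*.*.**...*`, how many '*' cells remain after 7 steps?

step 1: ....*.*..*...
step 2: .....*.*..*..
step 3: ......*.*..*.
step 4: .......*.*..*
step 5: ........*.*..
step 6: .........*.*.
step 7: ..........*.*
count of *: 2

2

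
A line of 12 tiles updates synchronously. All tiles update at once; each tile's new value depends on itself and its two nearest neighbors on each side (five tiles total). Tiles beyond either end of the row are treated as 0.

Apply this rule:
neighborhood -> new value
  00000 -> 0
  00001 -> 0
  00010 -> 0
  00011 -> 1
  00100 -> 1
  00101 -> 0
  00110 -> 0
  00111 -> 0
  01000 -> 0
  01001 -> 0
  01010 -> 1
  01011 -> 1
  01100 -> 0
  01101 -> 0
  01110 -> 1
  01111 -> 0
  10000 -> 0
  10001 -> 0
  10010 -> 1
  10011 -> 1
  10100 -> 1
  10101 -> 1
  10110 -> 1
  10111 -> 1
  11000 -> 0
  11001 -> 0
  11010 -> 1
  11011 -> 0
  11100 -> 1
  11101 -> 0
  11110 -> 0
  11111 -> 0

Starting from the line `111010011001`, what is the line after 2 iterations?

iteration 1: 010110100011
iteration 2: 001101100100

001101100100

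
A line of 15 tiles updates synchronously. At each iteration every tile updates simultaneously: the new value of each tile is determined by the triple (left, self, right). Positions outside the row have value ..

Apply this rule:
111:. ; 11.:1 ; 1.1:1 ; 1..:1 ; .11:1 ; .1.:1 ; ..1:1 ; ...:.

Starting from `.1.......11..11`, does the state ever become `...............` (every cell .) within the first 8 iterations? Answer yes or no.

111.....1111111
1.11...11.....1
11111.1111...11
1...111..11.111
11.11.1111111.1
1111111.....111
1.....11...11.1
11...1111.11111
iteration 8 is 11...1111.11111, still not uniform .

no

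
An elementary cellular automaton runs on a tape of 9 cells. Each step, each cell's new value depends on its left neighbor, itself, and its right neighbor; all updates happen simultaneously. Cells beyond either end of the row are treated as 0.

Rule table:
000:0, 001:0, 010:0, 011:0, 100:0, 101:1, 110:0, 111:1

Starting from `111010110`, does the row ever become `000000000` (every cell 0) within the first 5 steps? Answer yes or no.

yes

step 1: 010101000
step 2: 001010000
step 3: 000100000
step 4: 000000000
all cells are 0 at step 4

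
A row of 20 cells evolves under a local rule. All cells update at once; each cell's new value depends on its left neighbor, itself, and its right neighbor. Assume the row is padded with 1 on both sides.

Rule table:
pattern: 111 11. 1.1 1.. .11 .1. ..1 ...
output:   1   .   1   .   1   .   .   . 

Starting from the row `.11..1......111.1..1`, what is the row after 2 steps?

1...........1.1....1

11..........11.1...1
1...........1.1....1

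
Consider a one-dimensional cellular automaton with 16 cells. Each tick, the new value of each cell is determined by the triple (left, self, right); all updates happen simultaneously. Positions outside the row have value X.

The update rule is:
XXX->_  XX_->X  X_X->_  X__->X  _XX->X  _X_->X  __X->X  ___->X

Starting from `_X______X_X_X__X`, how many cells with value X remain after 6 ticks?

4

tick 1: _XXXXXXXX_X_XXXX
tick 2: _X______X_X_X___
tick 3: _XXXXXXXX_X_XXXX  (repeats tick 1; period 2)
tick 6: _X______X_X_X___
count of X: 4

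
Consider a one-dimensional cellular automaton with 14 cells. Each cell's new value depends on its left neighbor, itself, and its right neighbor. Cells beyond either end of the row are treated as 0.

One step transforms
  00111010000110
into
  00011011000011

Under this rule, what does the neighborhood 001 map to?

0

At position 1 the neighborhood is 001; the next row has 0 there.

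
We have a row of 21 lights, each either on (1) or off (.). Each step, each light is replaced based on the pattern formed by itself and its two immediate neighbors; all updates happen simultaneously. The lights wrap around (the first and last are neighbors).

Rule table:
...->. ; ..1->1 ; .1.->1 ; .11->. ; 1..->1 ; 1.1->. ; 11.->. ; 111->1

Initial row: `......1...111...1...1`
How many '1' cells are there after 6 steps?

1....111.1.1.1.111.11
.1..1.1..1.1.1..1...1
.1111.1111.1.11111.11
..11...11..1..111....
.1..1.1..11111.1.1...
11111.111.111..1.11..
count of 1: 14

14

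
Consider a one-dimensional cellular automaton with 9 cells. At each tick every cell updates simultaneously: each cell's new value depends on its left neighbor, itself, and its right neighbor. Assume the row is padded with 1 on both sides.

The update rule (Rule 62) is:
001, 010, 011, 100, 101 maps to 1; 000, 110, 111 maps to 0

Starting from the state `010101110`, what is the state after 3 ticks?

100001100

111111001
000000111
100001100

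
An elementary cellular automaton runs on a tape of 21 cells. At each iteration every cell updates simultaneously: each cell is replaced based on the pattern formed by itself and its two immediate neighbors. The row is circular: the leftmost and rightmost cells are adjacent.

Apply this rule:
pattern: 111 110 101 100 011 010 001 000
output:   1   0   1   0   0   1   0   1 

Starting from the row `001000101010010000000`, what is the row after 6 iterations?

101010111110010111111
011111011100011011111
101110101001000101110
110101111001010110101
101110110001111001110
110101000100110000101

110101000100110000101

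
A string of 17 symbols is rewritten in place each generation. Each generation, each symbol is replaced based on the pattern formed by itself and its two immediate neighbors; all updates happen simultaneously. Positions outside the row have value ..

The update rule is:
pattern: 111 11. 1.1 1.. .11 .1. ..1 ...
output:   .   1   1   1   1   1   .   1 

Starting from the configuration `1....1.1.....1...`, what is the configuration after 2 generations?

1..111.....111..1

1111.1111111.1111
1..111.....111..1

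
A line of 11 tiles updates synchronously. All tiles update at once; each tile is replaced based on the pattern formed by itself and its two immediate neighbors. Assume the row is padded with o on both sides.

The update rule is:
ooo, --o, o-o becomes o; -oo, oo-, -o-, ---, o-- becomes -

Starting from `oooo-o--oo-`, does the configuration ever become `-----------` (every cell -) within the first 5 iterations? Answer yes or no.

ooo-o--o--o
oo-o--o--o-
o-o--o--o-o
-o--o--o-o-
o--o--o-o-o
iteration 5 is o--o--o-o-o, still not uniform -

no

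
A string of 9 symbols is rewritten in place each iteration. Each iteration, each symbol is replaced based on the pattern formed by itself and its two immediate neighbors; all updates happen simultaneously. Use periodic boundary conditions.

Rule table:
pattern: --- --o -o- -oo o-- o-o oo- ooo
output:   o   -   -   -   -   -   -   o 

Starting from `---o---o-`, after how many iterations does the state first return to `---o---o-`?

2

oo---o---
---o---o-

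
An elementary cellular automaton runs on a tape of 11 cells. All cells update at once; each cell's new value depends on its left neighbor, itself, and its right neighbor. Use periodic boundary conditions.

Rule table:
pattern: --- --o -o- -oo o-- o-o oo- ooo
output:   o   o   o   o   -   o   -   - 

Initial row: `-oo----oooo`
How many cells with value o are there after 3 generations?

6

generation 1: oo--oooo---
generation 2: o--oo----oo
generation 3: --oo--oooo-
count of o: 6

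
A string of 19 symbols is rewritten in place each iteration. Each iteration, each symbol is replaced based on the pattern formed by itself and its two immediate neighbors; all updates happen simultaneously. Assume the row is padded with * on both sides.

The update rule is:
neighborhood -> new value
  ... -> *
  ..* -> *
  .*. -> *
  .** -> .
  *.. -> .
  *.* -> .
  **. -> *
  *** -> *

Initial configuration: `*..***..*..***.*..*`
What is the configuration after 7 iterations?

*.*.**.**.*.**.*.*.

*.*.**.**.*.**.*.*.
*.*..*..*.*..*.*.*.
*.*.**.**.*.**.*.*.  (repeats iteration 1; period 2)
iteration 7: *.*.**.**.*.**.*.*.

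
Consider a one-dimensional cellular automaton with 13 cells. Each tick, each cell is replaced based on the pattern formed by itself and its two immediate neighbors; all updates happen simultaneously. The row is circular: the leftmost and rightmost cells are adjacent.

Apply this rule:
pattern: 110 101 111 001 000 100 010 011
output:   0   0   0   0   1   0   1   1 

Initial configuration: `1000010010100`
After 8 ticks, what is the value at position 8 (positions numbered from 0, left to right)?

1011010010100
1010010010100
1010010010100  (fixed point — unchanged through tick 8)
position 8 holds 1

1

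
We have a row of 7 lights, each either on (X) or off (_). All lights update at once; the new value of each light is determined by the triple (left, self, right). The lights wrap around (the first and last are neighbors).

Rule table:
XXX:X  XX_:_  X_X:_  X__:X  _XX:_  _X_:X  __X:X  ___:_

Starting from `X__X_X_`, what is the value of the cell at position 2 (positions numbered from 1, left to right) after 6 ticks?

_

tick 1: XXXX_X_
tick 2: _XX__X_
tick 3: X__XXXX
tick 4: _XX_XXX
tick 5: _____X_
tick 6: ____XXX
position 2 holds _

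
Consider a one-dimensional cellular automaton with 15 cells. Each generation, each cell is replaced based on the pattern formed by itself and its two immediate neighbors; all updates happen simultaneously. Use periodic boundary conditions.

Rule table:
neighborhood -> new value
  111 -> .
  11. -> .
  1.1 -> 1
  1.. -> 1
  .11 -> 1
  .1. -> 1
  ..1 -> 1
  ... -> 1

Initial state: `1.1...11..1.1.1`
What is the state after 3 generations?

1.111111.111111

.111111.1111111
11.....11......
1.111111.111111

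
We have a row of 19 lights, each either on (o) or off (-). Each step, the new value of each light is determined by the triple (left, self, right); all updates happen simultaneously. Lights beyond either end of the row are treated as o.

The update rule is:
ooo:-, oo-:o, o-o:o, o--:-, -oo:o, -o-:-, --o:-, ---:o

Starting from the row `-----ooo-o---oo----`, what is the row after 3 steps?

-oooooo-o-o-o------

-ooo-o-oo--o-oo-oo-
oo-oo-ooo---ooooooo
-oooooo-o-o-o------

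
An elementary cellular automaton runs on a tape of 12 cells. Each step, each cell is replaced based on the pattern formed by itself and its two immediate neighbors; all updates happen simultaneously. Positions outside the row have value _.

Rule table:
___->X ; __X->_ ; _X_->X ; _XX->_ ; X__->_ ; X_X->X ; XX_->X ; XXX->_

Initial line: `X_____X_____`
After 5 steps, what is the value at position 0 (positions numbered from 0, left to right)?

X_XXX_X_XXXX
XX__XXXX___X
_X_____X_X_X
_X_XXX_XXXXX
_XX__XX____X
position 0 holds _

_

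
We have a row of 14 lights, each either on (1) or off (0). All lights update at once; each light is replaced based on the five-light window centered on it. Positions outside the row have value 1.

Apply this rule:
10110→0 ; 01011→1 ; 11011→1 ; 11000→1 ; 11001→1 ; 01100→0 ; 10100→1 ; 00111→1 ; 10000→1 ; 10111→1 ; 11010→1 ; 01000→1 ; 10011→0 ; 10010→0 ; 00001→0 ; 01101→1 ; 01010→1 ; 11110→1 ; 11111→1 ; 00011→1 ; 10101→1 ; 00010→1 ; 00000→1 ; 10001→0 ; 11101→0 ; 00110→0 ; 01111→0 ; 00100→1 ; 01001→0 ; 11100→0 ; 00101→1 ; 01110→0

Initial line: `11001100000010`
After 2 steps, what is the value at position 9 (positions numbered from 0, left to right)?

step 1: 10100011110111
step 2: 01110110101101
position 9 holds 0

0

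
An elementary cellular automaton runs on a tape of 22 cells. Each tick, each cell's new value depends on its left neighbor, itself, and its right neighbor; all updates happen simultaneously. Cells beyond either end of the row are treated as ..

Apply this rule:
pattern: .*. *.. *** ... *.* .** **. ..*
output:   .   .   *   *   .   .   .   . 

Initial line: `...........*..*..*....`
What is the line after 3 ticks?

tick 1: **********.........***
tick 2: .********..*******..*.
tick 3: ..******....*****.....

..******....*****.....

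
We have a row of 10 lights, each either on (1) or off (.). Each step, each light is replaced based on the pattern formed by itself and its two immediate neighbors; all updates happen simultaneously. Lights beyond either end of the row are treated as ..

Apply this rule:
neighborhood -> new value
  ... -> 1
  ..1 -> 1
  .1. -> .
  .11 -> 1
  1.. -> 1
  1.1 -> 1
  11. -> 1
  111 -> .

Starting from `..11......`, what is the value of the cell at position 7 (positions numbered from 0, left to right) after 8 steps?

.

1111111111
1........1
.11111111.
11......11
1111111111  (repeats step 1; period 4)
step 8: 11......11
position 7 holds .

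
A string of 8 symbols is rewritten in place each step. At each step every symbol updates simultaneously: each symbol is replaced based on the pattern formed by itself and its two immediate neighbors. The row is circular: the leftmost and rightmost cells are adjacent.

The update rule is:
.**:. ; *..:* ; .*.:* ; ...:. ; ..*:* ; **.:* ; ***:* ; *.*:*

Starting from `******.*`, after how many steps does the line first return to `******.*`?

8

step 1: *******.
step 2: .*******
step 3: *.******
step 4: **.*****
step 5: ***.****
step 6: ****.***
step 7: *****.**
step 8: ******.*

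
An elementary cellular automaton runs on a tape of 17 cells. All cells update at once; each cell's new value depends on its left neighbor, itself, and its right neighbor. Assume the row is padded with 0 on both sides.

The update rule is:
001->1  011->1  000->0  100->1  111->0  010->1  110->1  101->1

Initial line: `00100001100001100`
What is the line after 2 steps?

11011110011110011

01110011110011110
11011110011110011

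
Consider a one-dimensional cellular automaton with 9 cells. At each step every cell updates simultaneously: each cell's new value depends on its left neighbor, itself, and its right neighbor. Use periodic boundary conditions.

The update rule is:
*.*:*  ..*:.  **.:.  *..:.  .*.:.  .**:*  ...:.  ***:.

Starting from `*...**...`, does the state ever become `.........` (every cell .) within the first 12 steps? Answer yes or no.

yes

....*....
.........
all cells are . at step 2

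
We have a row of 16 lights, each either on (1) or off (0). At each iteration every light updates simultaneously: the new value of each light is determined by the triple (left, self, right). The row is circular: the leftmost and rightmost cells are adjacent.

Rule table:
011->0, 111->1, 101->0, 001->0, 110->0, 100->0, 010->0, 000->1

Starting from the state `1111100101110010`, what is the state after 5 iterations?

0111000000100000
0010011110001111
0000001100100110
1111100000000000
0111001111111110

0111001111111110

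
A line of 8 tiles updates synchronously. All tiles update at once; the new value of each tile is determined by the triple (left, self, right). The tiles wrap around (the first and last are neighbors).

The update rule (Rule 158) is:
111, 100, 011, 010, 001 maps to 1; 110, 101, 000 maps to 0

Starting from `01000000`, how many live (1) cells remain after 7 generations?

11100000
11010001
10011011
01110011
01101110
11001101
10111001
count of 1: 5

5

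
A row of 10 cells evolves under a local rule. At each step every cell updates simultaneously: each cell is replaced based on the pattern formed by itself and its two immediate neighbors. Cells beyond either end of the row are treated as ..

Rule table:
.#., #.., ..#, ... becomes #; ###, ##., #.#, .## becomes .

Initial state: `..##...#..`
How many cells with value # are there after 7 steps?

##..######
..##......
##..######  (repeats step 1; period 2)
step 7: ##..######
count of #: 8

8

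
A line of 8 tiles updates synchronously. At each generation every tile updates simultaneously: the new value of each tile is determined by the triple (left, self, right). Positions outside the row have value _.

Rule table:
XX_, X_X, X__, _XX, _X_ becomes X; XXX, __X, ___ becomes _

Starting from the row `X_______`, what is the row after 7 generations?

generation 1: XX______
generation 2: XXX_____
generation 3: X_XX____
generation 4: XXXXX___
generation 5: X___XX__
generation 6: XX__XXX_
generation 7: XXX_X_XX

XXX_X_XX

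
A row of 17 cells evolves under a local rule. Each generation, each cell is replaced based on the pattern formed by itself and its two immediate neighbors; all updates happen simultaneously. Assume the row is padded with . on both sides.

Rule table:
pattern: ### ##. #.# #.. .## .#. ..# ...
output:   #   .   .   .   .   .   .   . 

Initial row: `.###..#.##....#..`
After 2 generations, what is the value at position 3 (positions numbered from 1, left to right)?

.

generation 1: ..#..............
generation 2: .................
position 3 holds .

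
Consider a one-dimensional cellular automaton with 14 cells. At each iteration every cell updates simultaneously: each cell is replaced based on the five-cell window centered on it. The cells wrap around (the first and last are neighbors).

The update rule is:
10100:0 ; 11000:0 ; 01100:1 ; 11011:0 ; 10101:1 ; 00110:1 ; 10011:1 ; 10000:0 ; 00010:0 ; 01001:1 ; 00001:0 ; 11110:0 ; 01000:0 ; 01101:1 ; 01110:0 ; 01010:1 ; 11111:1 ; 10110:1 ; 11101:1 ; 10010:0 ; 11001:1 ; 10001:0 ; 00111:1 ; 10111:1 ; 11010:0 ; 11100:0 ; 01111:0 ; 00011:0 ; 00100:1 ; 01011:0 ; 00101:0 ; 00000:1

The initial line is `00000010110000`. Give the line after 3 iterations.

iteration 1: 11110000110011
iteration 2: 11000000111110
iteration 3: 11001100101010

11001100101010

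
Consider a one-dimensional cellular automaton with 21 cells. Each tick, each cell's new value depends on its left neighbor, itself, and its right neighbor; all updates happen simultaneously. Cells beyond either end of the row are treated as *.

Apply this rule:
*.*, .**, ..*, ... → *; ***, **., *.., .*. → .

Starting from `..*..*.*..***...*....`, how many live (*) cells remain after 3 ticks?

.*..*.*..**...**..***
*..*.*..**..***..**..
..*.*..**..**...**..*
count of *: 9

9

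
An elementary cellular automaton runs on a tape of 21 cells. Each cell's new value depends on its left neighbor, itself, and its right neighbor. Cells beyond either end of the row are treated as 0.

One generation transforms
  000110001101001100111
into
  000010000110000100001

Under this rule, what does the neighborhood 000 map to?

0

At position 0 the neighborhood is 000; the next row has 0 there.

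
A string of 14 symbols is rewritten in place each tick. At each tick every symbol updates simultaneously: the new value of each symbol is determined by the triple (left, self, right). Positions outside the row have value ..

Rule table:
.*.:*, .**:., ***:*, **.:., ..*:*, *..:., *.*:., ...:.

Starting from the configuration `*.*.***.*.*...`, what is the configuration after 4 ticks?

*.*......**...

tick 1: *.*..*..*.*...
tick 2: *.*.**.**.*...
tick 3: *.*.......*...
tick 4: *.*......**...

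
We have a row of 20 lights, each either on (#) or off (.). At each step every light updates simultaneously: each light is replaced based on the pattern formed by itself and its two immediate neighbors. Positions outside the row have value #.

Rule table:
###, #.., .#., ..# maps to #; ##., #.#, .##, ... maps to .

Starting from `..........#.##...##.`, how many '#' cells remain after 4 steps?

7

step 1: #........##...#.#...
step 2: .#......#..#.##.##.#
step 3: .##....#####........
step 4: ...#..#.###.#......#
count of #: 7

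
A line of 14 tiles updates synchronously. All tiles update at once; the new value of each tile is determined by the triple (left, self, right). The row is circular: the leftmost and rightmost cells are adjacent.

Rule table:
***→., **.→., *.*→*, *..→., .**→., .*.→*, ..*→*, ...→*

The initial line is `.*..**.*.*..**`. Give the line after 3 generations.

**.*..****.*..
..**.*....**.*
.*..**.***..**

.*..**.***..**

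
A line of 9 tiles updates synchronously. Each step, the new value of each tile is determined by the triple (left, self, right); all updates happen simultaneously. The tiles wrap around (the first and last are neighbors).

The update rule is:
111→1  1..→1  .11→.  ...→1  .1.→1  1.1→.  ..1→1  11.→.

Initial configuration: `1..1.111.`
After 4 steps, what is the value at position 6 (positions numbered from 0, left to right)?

1

step 1: 1111..1..
step 2: .11.11111
step 3: .....111.
step 4: 11111.1.1
position 6 holds 1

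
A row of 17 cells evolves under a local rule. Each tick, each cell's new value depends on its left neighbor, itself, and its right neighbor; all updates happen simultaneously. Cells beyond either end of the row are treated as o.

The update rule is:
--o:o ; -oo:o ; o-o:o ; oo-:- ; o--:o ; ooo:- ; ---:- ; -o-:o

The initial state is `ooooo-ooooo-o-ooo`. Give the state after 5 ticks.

----oo-o--oo---oo

tick 1: -----oo----oooo--
tick 2: o---oo-o--oo---oo
tick 3: -o-oo-ooooo-o-oo-
tick 4: oooo-oo----oooo-o
tick 5: ----oo-o--oo---oo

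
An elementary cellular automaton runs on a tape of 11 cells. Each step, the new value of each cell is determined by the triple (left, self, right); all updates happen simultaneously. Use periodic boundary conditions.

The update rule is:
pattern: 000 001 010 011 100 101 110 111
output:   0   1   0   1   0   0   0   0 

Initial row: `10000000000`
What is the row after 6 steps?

00000000001
00000000010
00000000100
00000001000
00000010000
00000100000

00000100000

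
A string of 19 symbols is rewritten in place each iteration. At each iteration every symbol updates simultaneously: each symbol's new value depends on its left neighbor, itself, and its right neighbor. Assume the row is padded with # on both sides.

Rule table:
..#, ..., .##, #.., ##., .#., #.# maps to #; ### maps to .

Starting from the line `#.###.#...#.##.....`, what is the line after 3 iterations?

###.###############

###.###############
..###..............
###.###############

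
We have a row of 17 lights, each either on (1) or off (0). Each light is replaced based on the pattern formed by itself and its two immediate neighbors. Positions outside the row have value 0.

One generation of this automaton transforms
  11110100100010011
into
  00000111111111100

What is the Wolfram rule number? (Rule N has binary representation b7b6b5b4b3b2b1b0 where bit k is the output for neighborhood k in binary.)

position 1: 111 → 0  (bit 7 = 0)
position 3: 110 → 0  (bit 6 = 0)
position 4: 101 → 0  (bit 5 = 0)
position 6: 100 → 1  (bit 4 = 1)
position 0: 011 → 0  (bit 3 = 0)
position 5: 010 → 1  (bit 2 = 1)
position 7: 001 → 1  (bit 1 = 1)
position 10: 000 → 1  (bit 0 = 1)
bits b7..b0 = 00010111 = 23

23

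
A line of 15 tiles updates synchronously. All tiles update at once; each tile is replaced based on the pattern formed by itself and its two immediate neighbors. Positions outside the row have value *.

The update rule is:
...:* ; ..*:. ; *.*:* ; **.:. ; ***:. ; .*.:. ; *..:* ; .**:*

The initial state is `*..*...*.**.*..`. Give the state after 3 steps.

.*.*.*.*.*.*.**

.*..**..**.*.*.
*.*.*.*.*.*.*.*
.*.*.*.*.*.*.**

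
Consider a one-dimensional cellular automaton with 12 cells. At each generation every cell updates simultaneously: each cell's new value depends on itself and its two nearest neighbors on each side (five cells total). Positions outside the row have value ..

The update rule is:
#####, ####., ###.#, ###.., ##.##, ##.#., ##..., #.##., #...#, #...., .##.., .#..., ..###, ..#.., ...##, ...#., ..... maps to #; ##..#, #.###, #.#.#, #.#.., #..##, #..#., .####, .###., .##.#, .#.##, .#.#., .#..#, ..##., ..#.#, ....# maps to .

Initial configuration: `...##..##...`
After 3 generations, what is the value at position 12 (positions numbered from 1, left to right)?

#.#.#...####
.....####.##
###.##.#####
position 12 holds #

#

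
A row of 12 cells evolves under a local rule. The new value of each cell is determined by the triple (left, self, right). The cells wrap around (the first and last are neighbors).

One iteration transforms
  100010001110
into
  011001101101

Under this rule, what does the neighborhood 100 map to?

1

At position 1 the neighborhood is 100; the next row has 1 there.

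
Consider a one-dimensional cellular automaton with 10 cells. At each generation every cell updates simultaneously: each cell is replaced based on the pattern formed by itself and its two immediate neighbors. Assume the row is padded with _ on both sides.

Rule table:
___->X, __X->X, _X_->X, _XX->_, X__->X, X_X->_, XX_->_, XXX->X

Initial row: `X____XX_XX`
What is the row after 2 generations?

XXXXX_____
_XXX_XXXXX

_XXX_XXXXX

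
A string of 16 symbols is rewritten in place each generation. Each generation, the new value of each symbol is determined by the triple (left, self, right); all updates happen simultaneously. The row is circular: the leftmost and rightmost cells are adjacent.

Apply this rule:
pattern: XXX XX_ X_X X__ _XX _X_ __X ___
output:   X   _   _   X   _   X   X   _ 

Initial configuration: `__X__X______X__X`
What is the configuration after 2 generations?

XXXXXXX____XXXXX
XXXXXX_X__X_XXXX

XXXXXX_X__X_XXXX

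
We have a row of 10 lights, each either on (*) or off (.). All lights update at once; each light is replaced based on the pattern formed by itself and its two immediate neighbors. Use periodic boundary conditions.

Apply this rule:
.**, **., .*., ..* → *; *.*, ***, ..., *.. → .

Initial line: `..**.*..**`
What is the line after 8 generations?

generation 1: .***.*.***
generation 2: .*.*.*.*.*
generation 3: .*.*.*.*.*  (fixed point — unchanged through generation 8)

.*.*.*.*.*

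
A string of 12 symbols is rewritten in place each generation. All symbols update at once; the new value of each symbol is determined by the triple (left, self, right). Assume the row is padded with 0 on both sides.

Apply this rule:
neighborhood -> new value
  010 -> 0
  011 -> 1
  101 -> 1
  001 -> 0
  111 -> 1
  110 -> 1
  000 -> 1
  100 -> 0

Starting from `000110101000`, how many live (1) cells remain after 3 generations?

110111010011
111111100011
111111101011
count of 1: 10

10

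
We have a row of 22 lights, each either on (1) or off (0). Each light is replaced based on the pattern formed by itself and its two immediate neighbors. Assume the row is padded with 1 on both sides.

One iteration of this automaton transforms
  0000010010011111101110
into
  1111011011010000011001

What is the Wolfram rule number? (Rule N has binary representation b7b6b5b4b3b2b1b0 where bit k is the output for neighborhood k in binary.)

61

position 12: 111 → 0  (bit 7 = 0)
position 16: 110 → 0  (bit 6 = 0)
position 17: 101 → 1  (bit 5 = 1)
position 0: 100 → 1  (bit 4 = 1)
position 11: 011 → 1  (bit 3 = 1)
position 5: 010 → 1  (bit 2 = 1)
position 4: 001 → 0  (bit 1 = 0)
position 1: 000 → 1  (bit 0 = 1)
bits b7..b0 = 00111101 = 61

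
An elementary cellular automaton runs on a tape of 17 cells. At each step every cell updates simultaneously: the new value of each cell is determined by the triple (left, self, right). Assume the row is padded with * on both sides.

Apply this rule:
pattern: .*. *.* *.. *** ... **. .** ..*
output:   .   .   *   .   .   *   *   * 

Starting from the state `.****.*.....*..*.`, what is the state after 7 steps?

step 1: .*..*..*...*.**..
step 2: ..**.**.*.*..****
step 3: ****.**....***...
step 4: ...*.***..**.**.*
step 5: *.*..*.*****.**.*
step 6: *..**..*...*.**.*
step 7: *******.*.*..**.*

*******.*.*..**.*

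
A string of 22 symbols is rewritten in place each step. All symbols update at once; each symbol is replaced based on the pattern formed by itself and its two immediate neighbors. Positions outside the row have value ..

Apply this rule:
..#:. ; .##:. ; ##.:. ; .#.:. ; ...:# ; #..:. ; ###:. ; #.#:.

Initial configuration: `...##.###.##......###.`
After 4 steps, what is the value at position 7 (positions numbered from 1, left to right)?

step 1: ##...........####.....
step 2: ...#########......####
step 3: ##...........####.....  (repeats step 1; period 2)
step 4: ...#########......####
position 7 holds #

#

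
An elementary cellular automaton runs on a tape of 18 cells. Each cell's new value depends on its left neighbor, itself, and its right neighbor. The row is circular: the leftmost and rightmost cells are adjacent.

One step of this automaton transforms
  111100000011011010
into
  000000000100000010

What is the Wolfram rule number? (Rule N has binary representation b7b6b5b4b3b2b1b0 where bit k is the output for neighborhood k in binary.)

6

position 1: 111 → 0  (bit 7 = 0)
position 3: 110 → 0  (bit 6 = 0)
position 12: 101 → 0  (bit 5 = 0)
position 4: 100 → 0  (bit 4 = 0)
position 0: 011 → 0  (bit 3 = 0)
position 16: 010 → 1  (bit 2 = 1)
position 9: 001 → 1  (bit 1 = 1)
position 5: 000 → 0  (bit 0 = 0)
bits b7..b0 = 00000110 = 6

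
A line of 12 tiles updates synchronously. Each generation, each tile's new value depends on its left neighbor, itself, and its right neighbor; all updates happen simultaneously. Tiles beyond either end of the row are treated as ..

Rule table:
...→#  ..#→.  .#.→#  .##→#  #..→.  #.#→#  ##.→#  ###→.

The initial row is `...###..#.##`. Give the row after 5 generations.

######..#..#

##.#.#..####
######..#..#
#....#..#..#
#.##.#..#..#
######..#..#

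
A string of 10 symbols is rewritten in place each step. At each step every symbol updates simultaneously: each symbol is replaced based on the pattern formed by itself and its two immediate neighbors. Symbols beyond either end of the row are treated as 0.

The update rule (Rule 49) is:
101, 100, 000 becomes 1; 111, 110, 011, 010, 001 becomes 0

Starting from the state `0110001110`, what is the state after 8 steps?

0011100000

0001100001
1100011100
0011000011
1000111000
0110000111
0001110000
1100001111
0011100000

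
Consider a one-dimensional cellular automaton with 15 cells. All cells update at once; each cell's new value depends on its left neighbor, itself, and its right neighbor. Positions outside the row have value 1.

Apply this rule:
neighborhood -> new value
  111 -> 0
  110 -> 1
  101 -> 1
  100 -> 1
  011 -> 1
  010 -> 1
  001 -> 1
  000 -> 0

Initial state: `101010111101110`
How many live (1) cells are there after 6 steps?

step 1: 111111100111011
step 2: 000000111101110
step 3: 100001100111011
step 4: 110011111101110
step 5: 011110000111011
step 6: 110011001101110
count of 1: 9

9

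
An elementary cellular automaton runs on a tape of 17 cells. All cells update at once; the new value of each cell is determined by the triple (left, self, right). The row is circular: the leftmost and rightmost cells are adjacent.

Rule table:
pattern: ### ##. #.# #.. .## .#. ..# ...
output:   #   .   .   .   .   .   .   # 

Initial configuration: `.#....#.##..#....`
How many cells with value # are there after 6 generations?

...##.........###
.#....#######..#.
...##..#####.....
##......###..####
#..####..#....###
....##.....##..##
count of #: 6

6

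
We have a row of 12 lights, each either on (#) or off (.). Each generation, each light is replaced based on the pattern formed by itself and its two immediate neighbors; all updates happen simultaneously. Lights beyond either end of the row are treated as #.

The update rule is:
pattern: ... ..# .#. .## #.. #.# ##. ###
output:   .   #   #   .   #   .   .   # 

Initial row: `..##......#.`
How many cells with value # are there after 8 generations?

3

generation 1: ##..#....##.
generation 2: #.####..#...
generation 3: ...##.####.#
generation 4: #.#....##...
generation 5: ..##..#..#.#
generation 6: ##..######..
generation 7: #.##.####.##
generation 8: ......##...#
count of #: 3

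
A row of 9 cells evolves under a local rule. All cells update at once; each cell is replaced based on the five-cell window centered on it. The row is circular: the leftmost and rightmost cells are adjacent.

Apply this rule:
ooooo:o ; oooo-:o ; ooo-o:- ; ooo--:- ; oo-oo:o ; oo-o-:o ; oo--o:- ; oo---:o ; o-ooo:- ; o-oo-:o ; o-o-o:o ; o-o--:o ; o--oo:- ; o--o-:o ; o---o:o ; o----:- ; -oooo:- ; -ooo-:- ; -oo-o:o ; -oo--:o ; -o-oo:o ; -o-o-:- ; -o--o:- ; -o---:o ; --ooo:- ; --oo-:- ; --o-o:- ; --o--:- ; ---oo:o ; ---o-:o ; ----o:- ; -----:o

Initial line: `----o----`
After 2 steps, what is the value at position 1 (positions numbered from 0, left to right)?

step 1: oo-o-o-oo
step 2: o-oo-oo--
position 1 holds -

-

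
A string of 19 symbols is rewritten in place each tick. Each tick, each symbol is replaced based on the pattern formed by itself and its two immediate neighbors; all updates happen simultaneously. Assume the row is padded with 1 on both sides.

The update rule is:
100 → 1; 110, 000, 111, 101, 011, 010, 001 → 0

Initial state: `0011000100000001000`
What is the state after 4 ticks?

1001000100010000000

tick 1: 1000100010000000100
tick 2: 0100010001000000010
tick 3: 0010001000100000000
tick 4: 1001000100010000000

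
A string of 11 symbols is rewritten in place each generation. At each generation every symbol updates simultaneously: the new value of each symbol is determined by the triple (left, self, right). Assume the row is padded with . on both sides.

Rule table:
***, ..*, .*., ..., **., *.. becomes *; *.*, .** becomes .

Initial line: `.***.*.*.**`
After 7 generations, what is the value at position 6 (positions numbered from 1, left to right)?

*

generation 1: *.**.*.*..*
generation 2: *..*.*.****
generation 3: ****.*..***
generation 4: .***.***.**
generation 5: *.**..**..*
generation 6: *..***.****
generation 7: ***.**..***
position 6 holds *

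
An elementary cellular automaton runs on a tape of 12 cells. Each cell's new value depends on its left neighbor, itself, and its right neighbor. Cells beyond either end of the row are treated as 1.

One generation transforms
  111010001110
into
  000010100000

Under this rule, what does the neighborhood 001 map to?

At position 7 the neighborhood is 001; the next row has 0 there.

0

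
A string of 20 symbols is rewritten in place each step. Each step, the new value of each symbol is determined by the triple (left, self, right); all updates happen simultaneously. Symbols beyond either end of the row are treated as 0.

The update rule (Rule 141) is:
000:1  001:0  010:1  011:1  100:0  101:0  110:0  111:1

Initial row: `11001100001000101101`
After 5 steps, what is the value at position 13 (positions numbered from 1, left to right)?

1

10001001101010101001
10101001001010101001
10101001001010101001  (fixed point — unchanged through step 5)
position 13 holds 1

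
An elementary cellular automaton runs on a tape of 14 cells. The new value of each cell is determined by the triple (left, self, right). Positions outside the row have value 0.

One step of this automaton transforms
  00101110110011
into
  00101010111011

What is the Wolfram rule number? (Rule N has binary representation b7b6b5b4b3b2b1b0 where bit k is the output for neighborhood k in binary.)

position 5: 111 → 0  (bit 7 = 0)
position 6: 110 → 1  (bit 6 = 1)
position 3: 101 → 0  (bit 5 = 0)
position 10: 100 → 1  (bit 4 = 1)
position 4: 011 → 1  (bit 3 = 1)
position 2: 010 → 1  (bit 2 = 1)
position 1: 001 → 0  (bit 1 = 0)
position 0: 000 → 0  (bit 0 = 0)
bits b7..b0 = 01011100 = 92

92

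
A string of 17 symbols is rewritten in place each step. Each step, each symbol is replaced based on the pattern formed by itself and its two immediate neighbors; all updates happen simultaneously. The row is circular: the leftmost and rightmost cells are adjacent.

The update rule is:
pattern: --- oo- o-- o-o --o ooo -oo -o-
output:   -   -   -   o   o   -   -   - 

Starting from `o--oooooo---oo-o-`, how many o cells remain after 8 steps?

--o--------o--o-o
-o--------o--o-o-
o--------o--o-o--
--------o--o-o--o
-------o--o-o--o-
------o--o-o--o--
-----o--o-o--o---
----o--o-o--o----
count of o: 4

4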